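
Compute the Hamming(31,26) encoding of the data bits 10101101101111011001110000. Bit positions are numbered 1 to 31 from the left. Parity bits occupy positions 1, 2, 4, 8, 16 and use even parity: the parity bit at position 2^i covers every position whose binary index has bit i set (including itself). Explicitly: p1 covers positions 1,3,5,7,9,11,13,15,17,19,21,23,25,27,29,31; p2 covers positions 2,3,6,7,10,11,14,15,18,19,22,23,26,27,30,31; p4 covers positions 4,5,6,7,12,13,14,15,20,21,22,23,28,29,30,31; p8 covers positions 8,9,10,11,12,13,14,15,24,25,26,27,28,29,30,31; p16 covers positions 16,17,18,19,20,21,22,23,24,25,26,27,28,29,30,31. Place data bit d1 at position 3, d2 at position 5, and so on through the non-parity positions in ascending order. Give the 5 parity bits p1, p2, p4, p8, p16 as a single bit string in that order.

11000

Place data bits at non-power-of-two positions: b3=1, b5=0, b6=1, b7=0, b9=1, b10=1, b11=0, b12=1, b13=1, b14=0, b15=1, b17=1, b18=1, b19=1, b20=0, b21=1, b22=1, b23=0, b24=0, b25=1, b26=1, b27=1, b28=0, b29=0, b30=0, b31=0.
p1 = XOR of data positions {3,5,7,9,11,13,15,17,19,21,23,25,27,29,31} = 1⊕0⊕0⊕1⊕0⊕1⊕1⊕1⊕1⊕1⊕0⊕1⊕1⊕0⊕0 = 1
p2 = XOR of data positions {3,6,7,10,11,14,15,18,19,22,23,26,27,30,31} = 1⊕1⊕0⊕1⊕0⊕0⊕1⊕1⊕1⊕1⊕0⊕1⊕1⊕0⊕0 = 1
p4 = XOR of data positions {5,6,7,12,13,14,15,20,21,22,23,28,29,30,31} = 0⊕1⊕0⊕1⊕1⊕0⊕1⊕0⊕1⊕1⊕0⊕0⊕0⊕0⊕0 = 0
p8 = XOR of data positions {9,10,11,12,13,14,15,24,25,26,27,28,29,30,31} = 1⊕1⊕0⊕1⊕1⊕0⊕1⊕0⊕1⊕1⊕1⊕0⊕0⊕0⊕0 = 0
p16 = XOR of data positions {17,18,19,20,21,22,23,24,25,26,27,28,29,30,31} = 1⊕1⊕1⊕0⊕1⊕1⊕0⊕0⊕1⊕1⊕1⊕0⊕0⊕0⊕0 = 0
Parity bits p1,p2,p4,p8,p16 = 11000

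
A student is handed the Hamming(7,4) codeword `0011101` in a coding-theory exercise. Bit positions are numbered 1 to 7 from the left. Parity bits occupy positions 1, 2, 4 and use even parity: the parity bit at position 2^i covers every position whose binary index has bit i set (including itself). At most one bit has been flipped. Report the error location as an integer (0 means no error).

5

s1: b1⊕b3⊕b5⊕b7 = 0⊕1⊕1⊕1 = 1
s2: b2⊕b3⊕b6⊕b7 = 0⊕1⊕0⊕1 = 0
s4: b4⊕b5⊕b6⊕b7 = 1⊕1⊕0⊕1 = 1
Syndrome (s4...s1) = 101 → position 5.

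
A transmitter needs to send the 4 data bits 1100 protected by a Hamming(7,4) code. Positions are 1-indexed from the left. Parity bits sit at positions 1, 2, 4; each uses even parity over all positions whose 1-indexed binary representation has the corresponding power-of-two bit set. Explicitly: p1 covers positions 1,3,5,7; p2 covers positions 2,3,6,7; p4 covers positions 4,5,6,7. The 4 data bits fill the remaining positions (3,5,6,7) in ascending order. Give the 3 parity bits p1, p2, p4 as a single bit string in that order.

Place data bits at non-power-of-two positions: b3=1, b5=1, b6=0, b7=0.
p1 = XOR of data positions {3,5,7} = 1⊕1⊕0 = 0
p2 = XOR of data positions {3,6,7} = 1⊕0⊕0 = 1
p4 = XOR of data positions {5,6,7} = 1⊕0⊕0 = 1
Parity bits p1,p2,p4 = 011

011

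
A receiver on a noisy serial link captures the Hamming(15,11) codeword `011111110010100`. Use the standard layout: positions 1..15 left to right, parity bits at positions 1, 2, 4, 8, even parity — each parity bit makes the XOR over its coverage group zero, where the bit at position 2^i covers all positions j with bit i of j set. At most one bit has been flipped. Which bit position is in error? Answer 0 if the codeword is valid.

s1: b1⊕b3⊕b5⊕b7⊕b9⊕b11⊕b13⊕b15 = 0⊕1⊕1⊕1⊕0⊕1⊕1⊕0 = 1
s2: b2⊕b3⊕b6⊕b7⊕b10⊕b11⊕b14⊕b15 = 1⊕1⊕1⊕1⊕0⊕1⊕0⊕0 = 1
s4: b4⊕b5⊕b6⊕b7⊕b12⊕b13⊕b14⊕b15 = 1⊕1⊕1⊕1⊕0⊕1⊕0⊕0 = 1
s8: b8⊕b9⊕b10⊕b11⊕b12⊕b13⊕b14⊕b15 = 1⊕0⊕0⊕1⊕0⊕1⊕0⊕0 = 1
Syndrome (s8...s1) = 1111 → position 15.

15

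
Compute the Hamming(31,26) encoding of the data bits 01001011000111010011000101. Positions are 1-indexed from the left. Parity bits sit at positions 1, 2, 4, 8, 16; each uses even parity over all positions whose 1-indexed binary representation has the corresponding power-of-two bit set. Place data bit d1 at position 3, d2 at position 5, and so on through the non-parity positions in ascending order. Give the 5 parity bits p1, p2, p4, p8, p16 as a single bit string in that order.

Place data bits at non-power-of-two positions: b3=0, b5=1, b6=0, b7=0, b9=1, b10=0, b11=1, b12=1, b13=0, b14=0, b15=0, b17=1, b18=1, b19=1, b20=0, b21=1, b22=0, b23=0, b24=1, b25=1, b26=0, b27=0, b28=0, b29=1, b30=0, b31=1.
p1 = XOR of data positions {3,5,7,9,11,13,15,17,19,21,23,25,27,29,31} = 0⊕1⊕0⊕1⊕1⊕0⊕0⊕1⊕1⊕1⊕0⊕1⊕0⊕1⊕1 = 1
p2 = XOR of data positions {3,6,7,10,11,14,15,18,19,22,23,26,27,30,31} = 0⊕0⊕0⊕0⊕1⊕0⊕0⊕1⊕1⊕0⊕0⊕0⊕0⊕0⊕1 = 0
p4 = XOR of data positions {5,6,7,12,13,14,15,20,21,22,23,28,29,30,31} = 1⊕0⊕0⊕1⊕0⊕0⊕0⊕0⊕1⊕0⊕0⊕0⊕1⊕0⊕1 = 1
p8 = XOR of data positions {9,10,11,12,13,14,15,24,25,26,27,28,29,30,31} = 1⊕0⊕1⊕1⊕0⊕0⊕0⊕1⊕1⊕0⊕0⊕0⊕1⊕0⊕1 = 1
p16 = XOR of data positions {17,18,19,20,21,22,23,24,25,26,27,28,29,30,31} = 1⊕1⊕1⊕0⊕1⊕0⊕0⊕1⊕1⊕0⊕0⊕0⊕1⊕0⊕1 = 0
Parity bits p1,p2,p4,p8,p16 = 10110

10110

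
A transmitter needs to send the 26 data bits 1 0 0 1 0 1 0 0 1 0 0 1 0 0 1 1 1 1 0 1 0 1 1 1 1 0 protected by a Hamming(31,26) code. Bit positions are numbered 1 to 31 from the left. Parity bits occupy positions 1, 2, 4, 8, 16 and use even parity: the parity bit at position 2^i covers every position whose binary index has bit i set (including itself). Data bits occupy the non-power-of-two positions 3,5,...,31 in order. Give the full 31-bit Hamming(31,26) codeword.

1111001101001000100111101011110

Place data bits at non-power-of-two positions: b3=1, b5=0, b6=0, b7=1, b9=0, b10=1, b11=0, b12=0, b13=1, b14=0, b15=0, b17=1, b18=0, b19=0, b20=1, b21=1, b22=1, b23=1, b24=0, b25=1, b26=0, b27=1, b28=1, b29=1, b30=1, b31=0.
p1 = XOR of data positions {3,5,7,9,11,13,15,17,19,21,23,25,27,29,31} = 1⊕0⊕1⊕0⊕0⊕1⊕0⊕1⊕0⊕1⊕1⊕1⊕1⊕1⊕0 = 1
p2 = XOR of data positions {3,6,7,10,11,14,15,18,19,22,23,26,27,30,31} = 1⊕0⊕1⊕1⊕0⊕0⊕0⊕0⊕0⊕1⊕1⊕0⊕1⊕1⊕0 = 1
p4 = XOR of data positions {5,6,7,12,13,14,15,20,21,22,23,28,29,30,31} = 0⊕0⊕1⊕0⊕1⊕0⊕0⊕1⊕1⊕1⊕1⊕1⊕1⊕1⊕0 = 1
p8 = XOR of data positions {9,10,11,12,13,14,15,24,25,26,27,28,29,30,31} = 0⊕1⊕0⊕0⊕1⊕0⊕0⊕0⊕1⊕0⊕1⊕1⊕1⊕1⊕0 = 1
p16 = XOR of data positions {17,18,19,20,21,22,23,24,25,26,27,28,29,30,31} = 1⊕0⊕0⊕1⊕1⊕1⊕1⊕0⊕1⊕0⊕1⊕1⊕1⊕1⊕0 = 0
Codeword b1..b31 = 1111001101001000100111101011110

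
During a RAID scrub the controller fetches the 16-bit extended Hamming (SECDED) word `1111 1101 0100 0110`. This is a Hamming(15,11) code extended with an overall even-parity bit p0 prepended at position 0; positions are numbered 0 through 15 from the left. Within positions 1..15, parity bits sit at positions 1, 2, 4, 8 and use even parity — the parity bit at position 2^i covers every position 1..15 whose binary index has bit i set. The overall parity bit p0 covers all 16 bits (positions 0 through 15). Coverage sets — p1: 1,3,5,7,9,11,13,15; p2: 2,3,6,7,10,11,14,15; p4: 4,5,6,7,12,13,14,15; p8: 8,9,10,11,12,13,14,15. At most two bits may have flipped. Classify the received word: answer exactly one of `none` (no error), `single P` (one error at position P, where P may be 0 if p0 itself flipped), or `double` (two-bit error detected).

double

s1: b1⊕b3⊕b5⊕b7⊕b9⊕b11⊕b13⊕b15 = 1⊕1⊕1⊕1⊕1⊕0⊕1⊕0 = 0
s2: b2⊕b3⊕b6⊕b7⊕b10⊕b11⊕b14⊕b15 = 1⊕1⊕0⊕1⊕0⊕0⊕1⊕0 = 0
s4: b4⊕b5⊕b6⊕b7⊕b12⊕b13⊕b14⊕b15 = 1⊕1⊕0⊕1⊕0⊕1⊕1⊕0 = 1
s8: b8⊕b9⊕b10⊕b11⊕b12⊕b13⊕b14⊕b15 = 0⊕1⊕0⊕0⊕0⊕1⊕1⊕0 = 1
Syndrome (s8...s1) = 1100 → position 12.
Overall parity (XOR of all 16 bits, including p0): 1⊕1⊕1⊕1⊕1⊕1⊕0⊕1⊕0⊕1⊕0⊕0⊕0⊕1⊕1⊕0 = 0
Overall=0, syndrome position=12 → double-bit error detected (uncorrectable).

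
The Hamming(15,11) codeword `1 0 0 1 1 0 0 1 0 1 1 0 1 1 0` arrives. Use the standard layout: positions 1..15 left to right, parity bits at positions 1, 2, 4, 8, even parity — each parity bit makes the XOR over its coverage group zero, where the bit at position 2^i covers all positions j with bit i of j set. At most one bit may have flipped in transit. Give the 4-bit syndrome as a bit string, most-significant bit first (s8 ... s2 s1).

s1: b1⊕b3⊕b5⊕b7⊕b9⊕b11⊕b13⊕b15 = 1⊕0⊕1⊕0⊕0⊕1⊕1⊕0 = 0
s2: b2⊕b3⊕b6⊕b7⊕b10⊕b11⊕b14⊕b15 = 0⊕0⊕0⊕0⊕1⊕1⊕1⊕0 = 1
s4: b4⊕b5⊕b6⊕b7⊕b12⊕b13⊕b14⊕b15 = 1⊕1⊕0⊕0⊕0⊕1⊕1⊕0 = 0
s8: b8⊕b9⊕b10⊕b11⊕b12⊕b13⊕b14⊕b15 = 1⊕0⊕1⊕1⊕0⊕1⊕1⊕0 = 1
Syndrome (s8...s1) = 1010 → position 10.

1010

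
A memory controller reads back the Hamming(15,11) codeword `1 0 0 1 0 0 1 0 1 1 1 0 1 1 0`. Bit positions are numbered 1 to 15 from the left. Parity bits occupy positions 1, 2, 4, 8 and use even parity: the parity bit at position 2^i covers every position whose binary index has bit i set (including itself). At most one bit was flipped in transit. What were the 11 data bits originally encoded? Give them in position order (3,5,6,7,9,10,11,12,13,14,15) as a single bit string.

s1: b1⊕b3⊕b5⊕b7⊕b9⊕b11⊕b13⊕b15 = 1⊕0⊕0⊕1⊕1⊕1⊕1⊕0 = 1
s2: b2⊕b3⊕b6⊕b7⊕b10⊕b11⊕b14⊕b15 = 0⊕0⊕0⊕1⊕1⊕1⊕1⊕0 = 0
s4: b4⊕b5⊕b6⊕b7⊕b12⊕b13⊕b14⊕b15 = 1⊕0⊕0⊕1⊕0⊕1⊕1⊕0 = 0
s8: b8⊕b9⊕b10⊕b11⊕b12⊕b13⊕b14⊕b15 = 0⊕1⊕1⊕1⊕0⊕1⊕1⊕0 = 1
Syndrome (s8...s1) = 1001 → position 9.
Flip bit 9: corrected codeword = 100100100110110
Data bits at positions 3,5,6,7,9,10,11,12,13,14,15: 00010110110

00010110110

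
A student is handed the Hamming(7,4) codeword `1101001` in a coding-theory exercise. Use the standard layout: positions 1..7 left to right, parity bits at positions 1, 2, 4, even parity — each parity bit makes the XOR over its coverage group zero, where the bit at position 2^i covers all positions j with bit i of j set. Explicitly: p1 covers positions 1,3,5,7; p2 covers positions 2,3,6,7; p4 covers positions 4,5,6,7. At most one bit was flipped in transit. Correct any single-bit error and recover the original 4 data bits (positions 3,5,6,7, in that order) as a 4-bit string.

0001

s1: b1⊕b3⊕b5⊕b7 = 1⊕0⊕0⊕1 = 0
s2: b2⊕b3⊕b6⊕b7 = 1⊕0⊕0⊕1 = 0
s4: b4⊕b5⊕b6⊕b7 = 1⊕0⊕0⊕1 = 0
Syndrome (s4...s1) = 000 → position 0 (no error).
No correction needed.
Data bits at positions 3,5,6,7: 0001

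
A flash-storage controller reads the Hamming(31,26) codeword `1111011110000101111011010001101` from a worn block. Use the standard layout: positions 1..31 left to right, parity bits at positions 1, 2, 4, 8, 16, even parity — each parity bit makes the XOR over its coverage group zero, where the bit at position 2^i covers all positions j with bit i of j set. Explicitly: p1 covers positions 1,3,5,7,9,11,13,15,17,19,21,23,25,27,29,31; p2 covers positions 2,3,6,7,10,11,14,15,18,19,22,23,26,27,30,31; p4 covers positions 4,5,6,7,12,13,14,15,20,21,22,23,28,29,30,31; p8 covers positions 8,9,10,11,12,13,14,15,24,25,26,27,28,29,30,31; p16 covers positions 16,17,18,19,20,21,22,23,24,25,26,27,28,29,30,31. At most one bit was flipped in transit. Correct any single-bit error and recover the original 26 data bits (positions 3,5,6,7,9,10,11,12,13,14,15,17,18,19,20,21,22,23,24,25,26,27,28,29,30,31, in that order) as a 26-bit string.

s1: b1⊕b3⊕b5⊕b7⊕b9⊕b11⊕b13⊕b15⊕b17⊕b19⊕b21⊕b23⊕b25⊕b27⊕b29⊕b31 = 1⊕1⊕0⊕1⊕1⊕0⊕0⊕0⊕1⊕1⊕1⊕0⊕0⊕0⊕1⊕1 = 1
s2: b2⊕b3⊕b6⊕b7⊕b10⊕b11⊕b14⊕b15⊕b18⊕b19⊕b22⊕b23⊕b26⊕b27⊕b30⊕b31 = 1⊕1⊕1⊕1⊕0⊕0⊕1⊕0⊕1⊕1⊕1⊕0⊕0⊕0⊕0⊕1 = 1
s4: b4⊕b5⊕b6⊕b7⊕b12⊕b13⊕b14⊕b15⊕b20⊕b21⊕b22⊕b23⊕b28⊕b29⊕b30⊕b31 = 1⊕0⊕1⊕1⊕0⊕0⊕1⊕0⊕0⊕1⊕1⊕0⊕1⊕1⊕0⊕1 = 1
s8: b8⊕b9⊕b10⊕b11⊕b12⊕b13⊕b14⊕b15⊕b24⊕b25⊕b26⊕b27⊕b28⊕b29⊕b30⊕b31 = 1⊕1⊕0⊕0⊕0⊕0⊕1⊕0⊕1⊕0⊕0⊕0⊕1⊕1⊕0⊕1 = 1
s16: b16⊕b17⊕b18⊕b19⊕b20⊕b21⊕b22⊕b23⊕b24⊕b25⊕b26⊕b27⊕b28⊕b29⊕b30⊕b31 = 1⊕1⊕1⊕1⊕0⊕1⊕1⊕0⊕1⊕0⊕0⊕0⊕1⊕1⊕0⊕1 = 0
Syndrome (s16...s1) = 01111 → position 15.
Flip bit 15: corrected codeword = 1111011110000111111011010001101
Data bits at positions 3,5,6,7,9,10,11,12,13,14,15,17,18,19,20,21,22,23,24,25,26,27,28,29,30,31: 10111000011111011010001101

10111000011111011010001101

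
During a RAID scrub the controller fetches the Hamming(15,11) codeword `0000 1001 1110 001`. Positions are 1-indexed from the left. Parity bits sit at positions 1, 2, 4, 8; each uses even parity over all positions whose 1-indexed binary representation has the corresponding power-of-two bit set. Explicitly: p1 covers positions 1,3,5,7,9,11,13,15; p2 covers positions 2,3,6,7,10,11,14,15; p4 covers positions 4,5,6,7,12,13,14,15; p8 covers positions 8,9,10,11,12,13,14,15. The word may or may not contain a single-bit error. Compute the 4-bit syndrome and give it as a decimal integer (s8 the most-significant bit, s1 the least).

10

s1: b1⊕b3⊕b5⊕b7⊕b9⊕b11⊕b13⊕b15 = 0⊕0⊕1⊕0⊕1⊕1⊕0⊕1 = 0
s2: b2⊕b3⊕b6⊕b7⊕b10⊕b11⊕b14⊕b15 = 0⊕0⊕0⊕0⊕1⊕1⊕0⊕1 = 1
s4: b4⊕b5⊕b6⊕b7⊕b12⊕b13⊕b14⊕b15 = 0⊕1⊕0⊕0⊕0⊕0⊕0⊕1 = 0
s8: b8⊕b9⊕b10⊕b11⊕b12⊕b13⊕b14⊕b15 = 1⊕1⊕1⊕1⊕0⊕0⊕0⊕1 = 1
Syndrome (s8...s1) = 1010 → position 10.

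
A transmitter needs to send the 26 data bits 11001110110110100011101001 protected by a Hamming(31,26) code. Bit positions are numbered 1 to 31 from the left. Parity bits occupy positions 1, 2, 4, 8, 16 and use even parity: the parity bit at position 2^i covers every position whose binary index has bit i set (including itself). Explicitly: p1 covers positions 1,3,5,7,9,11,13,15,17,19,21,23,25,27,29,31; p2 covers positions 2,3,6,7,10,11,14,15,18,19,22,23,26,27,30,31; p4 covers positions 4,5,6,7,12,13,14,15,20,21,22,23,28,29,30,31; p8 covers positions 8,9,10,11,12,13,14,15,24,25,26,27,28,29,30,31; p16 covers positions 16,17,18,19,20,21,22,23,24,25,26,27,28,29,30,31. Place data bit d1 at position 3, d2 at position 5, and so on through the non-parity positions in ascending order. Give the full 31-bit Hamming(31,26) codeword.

0110100011101100110100011101001

Place data bits at non-power-of-two positions: b3=1, b5=1, b6=0, b7=0, b9=1, b10=1, b11=1, b12=0, b13=1, b14=1, b15=0, b17=1, b18=1, b19=0, b20=1, b21=0, b22=0, b23=0, b24=1, b25=1, b26=1, b27=0, b28=1, b29=0, b30=0, b31=1.
p1 = XOR of data positions {3,5,7,9,11,13,15,17,19,21,23,25,27,29,31} = 1⊕1⊕0⊕1⊕1⊕1⊕0⊕1⊕0⊕0⊕0⊕1⊕0⊕0⊕1 = 0
p2 = XOR of data positions {3,6,7,10,11,14,15,18,19,22,23,26,27,30,31} = 1⊕0⊕0⊕1⊕1⊕1⊕0⊕1⊕0⊕0⊕0⊕1⊕0⊕0⊕1 = 1
p4 = XOR of data positions {5,6,7,12,13,14,15,20,21,22,23,28,29,30,31} = 1⊕0⊕0⊕0⊕1⊕1⊕0⊕1⊕0⊕0⊕0⊕1⊕0⊕0⊕1 = 0
p8 = XOR of data positions {9,10,11,12,13,14,15,24,25,26,27,28,29,30,31} = 1⊕1⊕1⊕0⊕1⊕1⊕0⊕1⊕1⊕1⊕0⊕1⊕0⊕0⊕1 = 0
p16 = XOR of data positions {17,18,19,20,21,22,23,24,25,26,27,28,29,30,31} = 1⊕1⊕0⊕1⊕0⊕0⊕0⊕1⊕1⊕1⊕0⊕1⊕0⊕0⊕1 = 0
Codeword b1..b31 = 0110100011101100110100011101001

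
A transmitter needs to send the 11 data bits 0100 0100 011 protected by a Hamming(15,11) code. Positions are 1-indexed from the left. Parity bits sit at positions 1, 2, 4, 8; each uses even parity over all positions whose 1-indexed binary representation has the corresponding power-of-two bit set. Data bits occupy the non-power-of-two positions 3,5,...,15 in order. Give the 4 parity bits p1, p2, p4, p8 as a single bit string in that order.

Place data bits at non-power-of-two positions: b3=0, b5=1, b6=0, b7=0, b9=0, b10=1, b11=0, b12=0, b13=0, b14=1, b15=1.
p1 = XOR of data positions {3,5,7,9,11,13,15} = 0⊕1⊕0⊕0⊕0⊕0⊕1 = 0
p2 = XOR of data positions {3,6,7,10,11,14,15} = 0⊕0⊕0⊕1⊕0⊕1⊕1 = 1
p4 = XOR of data positions {5,6,7,12,13,14,15} = 1⊕0⊕0⊕0⊕0⊕1⊕1 = 1
p8 = XOR of data positions {9,10,11,12,13,14,15} = 0⊕1⊕0⊕0⊕0⊕1⊕1 = 1
Parity bits p1,p2,p4,p8 = 0111

0111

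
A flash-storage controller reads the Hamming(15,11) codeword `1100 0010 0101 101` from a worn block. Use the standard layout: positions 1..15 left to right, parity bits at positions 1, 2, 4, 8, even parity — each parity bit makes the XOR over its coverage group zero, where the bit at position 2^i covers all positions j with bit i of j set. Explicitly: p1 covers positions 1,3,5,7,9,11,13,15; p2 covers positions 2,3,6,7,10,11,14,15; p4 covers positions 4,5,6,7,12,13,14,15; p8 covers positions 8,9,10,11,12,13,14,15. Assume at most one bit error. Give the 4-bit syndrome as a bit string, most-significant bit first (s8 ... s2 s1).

s1: b1⊕b3⊕b5⊕b7⊕b9⊕b11⊕b13⊕b15 = 1⊕0⊕0⊕1⊕0⊕0⊕1⊕1 = 0
s2: b2⊕b3⊕b6⊕b7⊕b10⊕b11⊕b14⊕b15 = 1⊕0⊕0⊕1⊕1⊕0⊕0⊕1 = 0
s4: b4⊕b5⊕b6⊕b7⊕b12⊕b13⊕b14⊕b15 = 0⊕0⊕0⊕1⊕1⊕1⊕0⊕1 = 0
s8: b8⊕b9⊕b10⊕b11⊕b12⊕b13⊕b14⊕b15 = 0⊕0⊕1⊕0⊕1⊕1⊕0⊕1 = 0
Syndrome (s8...s1) = 0000 → position 0 (no error).

0000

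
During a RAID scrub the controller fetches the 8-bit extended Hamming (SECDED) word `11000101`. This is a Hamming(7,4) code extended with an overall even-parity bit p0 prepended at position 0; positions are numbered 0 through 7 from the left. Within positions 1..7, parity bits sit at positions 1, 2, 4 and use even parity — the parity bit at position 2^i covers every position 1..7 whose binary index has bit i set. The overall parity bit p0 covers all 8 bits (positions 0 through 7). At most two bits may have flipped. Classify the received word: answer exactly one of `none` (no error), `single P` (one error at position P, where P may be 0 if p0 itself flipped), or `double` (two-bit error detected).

double

s1: b1⊕b3⊕b5⊕b7 = 1⊕0⊕1⊕1 = 1
s2: b2⊕b3⊕b6⊕b7 = 0⊕0⊕0⊕1 = 1
s4: b4⊕b5⊕b6⊕b7 = 0⊕1⊕0⊕1 = 0
Syndrome (s4...s1) = 011 → position 3.
Overall parity (XOR of all 8 bits, including p0): 1⊕1⊕0⊕0⊕0⊕1⊕0⊕1 = 0
Overall=0, syndrome position=3 → double-bit error detected (uncorrectable).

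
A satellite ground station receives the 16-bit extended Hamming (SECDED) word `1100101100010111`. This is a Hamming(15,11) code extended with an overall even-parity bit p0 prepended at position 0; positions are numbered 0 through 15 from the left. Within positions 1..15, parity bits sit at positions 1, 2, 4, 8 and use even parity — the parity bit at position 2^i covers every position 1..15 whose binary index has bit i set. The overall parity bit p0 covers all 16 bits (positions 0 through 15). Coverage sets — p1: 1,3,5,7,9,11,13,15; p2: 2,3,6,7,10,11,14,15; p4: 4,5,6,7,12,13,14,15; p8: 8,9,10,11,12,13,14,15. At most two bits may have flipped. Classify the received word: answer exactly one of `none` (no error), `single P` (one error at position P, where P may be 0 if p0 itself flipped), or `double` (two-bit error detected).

s1: b1⊕b3⊕b5⊕b7⊕b9⊕b11⊕b13⊕b15 = 1⊕0⊕0⊕1⊕0⊕1⊕1⊕1 = 1
s2: b2⊕b3⊕b6⊕b7⊕b10⊕b11⊕b14⊕b15 = 0⊕0⊕1⊕1⊕0⊕1⊕1⊕1 = 1
s4: b4⊕b5⊕b6⊕b7⊕b12⊕b13⊕b14⊕b15 = 1⊕0⊕1⊕1⊕0⊕1⊕1⊕1 = 0
s8: b8⊕b9⊕b10⊕b11⊕b12⊕b13⊕b14⊕b15 = 0⊕0⊕0⊕1⊕0⊕1⊕1⊕1 = 0
Syndrome (s8...s1) = 0011 → position 3.
Overall parity (XOR of all 16 bits, including p0): 1⊕1⊕0⊕0⊕1⊕0⊕1⊕1⊕0⊕0⊕0⊕1⊕0⊕1⊕1⊕1 = 1
Overall=1, syndrome position=3 → single-bit error at position 3.

single 3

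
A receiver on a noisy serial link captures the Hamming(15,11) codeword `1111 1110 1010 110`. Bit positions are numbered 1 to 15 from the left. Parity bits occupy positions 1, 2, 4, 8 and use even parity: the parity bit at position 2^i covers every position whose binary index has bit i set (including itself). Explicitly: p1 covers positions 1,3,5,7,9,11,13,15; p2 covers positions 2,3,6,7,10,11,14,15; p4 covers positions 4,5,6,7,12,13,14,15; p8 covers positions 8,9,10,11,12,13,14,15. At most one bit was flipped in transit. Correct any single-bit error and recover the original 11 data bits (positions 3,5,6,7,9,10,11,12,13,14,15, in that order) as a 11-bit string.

s1: b1⊕b3⊕b5⊕b7⊕b9⊕b11⊕b13⊕b15 = 1⊕1⊕1⊕1⊕1⊕1⊕1⊕0 = 1
s2: b2⊕b3⊕b6⊕b7⊕b10⊕b11⊕b14⊕b15 = 1⊕1⊕1⊕1⊕0⊕1⊕1⊕0 = 0
s4: b4⊕b5⊕b6⊕b7⊕b12⊕b13⊕b14⊕b15 = 1⊕1⊕1⊕1⊕0⊕1⊕1⊕0 = 0
s8: b8⊕b9⊕b10⊕b11⊕b12⊕b13⊕b14⊕b15 = 0⊕1⊕0⊕1⊕0⊕1⊕1⊕0 = 0
Syndrome (s8...s1) = 0001 → position 1.
Flip bit 1: corrected codeword = 011111101010110
Data bits at positions 3,5,6,7,9,10,11,12,13,14,15: 11111010110

11111010110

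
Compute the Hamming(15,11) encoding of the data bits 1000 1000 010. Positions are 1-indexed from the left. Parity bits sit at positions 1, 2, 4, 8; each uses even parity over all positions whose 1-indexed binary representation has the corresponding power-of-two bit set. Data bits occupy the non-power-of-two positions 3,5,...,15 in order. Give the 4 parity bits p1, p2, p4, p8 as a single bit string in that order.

Place data bits at non-power-of-two positions: b3=1, b5=0, b6=0, b7=0, b9=1, b10=0, b11=0, b12=0, b13=0, b14=1, b15=0.
p1 = XOR of data positions {3,5,7,9,11,13,15} = 1⊕0⊕0⊕1⊕0⊕0⊕0 = 0
p2 = XOR of data positions {3,6,7,10,11,14,15} = 1⊕0⊕0⊕0⊕0⊕1⊕0 = 0
p4 = XOR of data positions {5,6,7,12,13,14,15} = 0⊕0⊕0⊕0⊕0⊕1⊕0 = 1
p8 = XOR of data positions {9,10,11,12,13,14,15} = 1⊕0⊕0⊕0⊕0⊕1⊕0 = 0
Parity bits p1,p2,p4,p8 = 0010

0010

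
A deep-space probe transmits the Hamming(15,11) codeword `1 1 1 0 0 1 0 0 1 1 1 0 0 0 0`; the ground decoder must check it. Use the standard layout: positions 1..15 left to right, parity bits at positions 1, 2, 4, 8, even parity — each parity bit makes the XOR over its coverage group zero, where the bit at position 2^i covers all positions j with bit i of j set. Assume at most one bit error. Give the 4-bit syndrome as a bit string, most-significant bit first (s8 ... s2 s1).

1110

s1: b1⊕b3⊕b5⊕b7⊕b9⊕b11⊕b13⊕b15 = 1⊕1⊕0⊕0⊕1⊕1⊕0⊕0 = 0
s2: b2⊕b3⊕b6⊕b7⊕b10⊕b11⊕b14⊕b15 = 1⊕1⊕1⊕0⊕1⊕1⊕0⊕0 = 1
s4: b4⊕b5⊕b6⊕b7⊕b12⊕b13⊕b14⊕b15 = 0⊕0⊕1⊕0⊕0⊕0⊕0⊕0 = 1
s8: b8⊕b9⊕b10⊕b11⊕b12⊕b13⊕b14⊕b15 = 0⊕1⊕1⊕1⊕0⊕0⊕0⊕0 = 1
Syndrome (s8...s1) = 1110 → position 14.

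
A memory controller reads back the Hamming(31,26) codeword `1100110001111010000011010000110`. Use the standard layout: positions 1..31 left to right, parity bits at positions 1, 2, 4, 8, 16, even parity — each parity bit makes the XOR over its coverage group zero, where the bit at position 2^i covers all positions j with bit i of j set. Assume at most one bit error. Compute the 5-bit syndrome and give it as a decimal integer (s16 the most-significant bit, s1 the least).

23

s1: b1⊕b3⊕b5⊕b7⊕b9⊕b11⊕b13⊕b15⊕b17⊕b19⊕b21⊕b23⊕b25⊕b27⊕b29⊕b31 = 1⊕0⊕1⊕0⊕0⊕1⊕1⊕1⊕0⊕0⊕1⊕0⊕0⊕0⊕1⊕0 = 1
s2: b2⊕b3⊕b6⊕b7⊕b10⊕b11⊕b14⊕b15⊕b18⊕b19⊕b22⊕b23⊕b26⊕b27⊕b30⊕b31 = 1⊕0⊕1⊕0⊕1⊕1⊕0⊕1⊕0⊕0⊕1⊕0⊕0⊕0⊕1⊕0 = 1
s4: b4⊕b5⊕b6⊕b7⊕b12⊕b13⊕b14⊕b15⊕b20⊕b21⊕b22⊕b23⊕b28⊕b29⊕b30⊕b31 = 0⊕1⊕1⊕0⊕1⊕1⊕0⊕1⊕0⊕1⊕1⊕0⊕0⊕1⊕1⊕0 = 1
s8: b8⊕b9⊕b10⊕b11⊕b12⊕b13⊕b14⊕b15⊕b24⊕b25⊕b26⊕b27⊕b28⊕b29⊕b30⊕b31 = 0⊕0⊕1⊕1⊕1⊕1⊕0⊕1⊕1⊕0⊕0⊕0⊕0⊕1⊕1⊕0 = 0
s16: b16⊕b17⊕b18⊕b19⊕b20⊕b21⊕b22⊕b23⊕b24⊕b25⊕b26⊕b27⊕b28⊕b29⊕b30⊕b31 = 0⊕0⊕0⊕0⊕0⊕1⊕1⊕0⊕1⊕0⊕0⊕0⊕0⊕1⊕1⊕0 = 1
Syndrome (s16...s1) = 10111 → position 23.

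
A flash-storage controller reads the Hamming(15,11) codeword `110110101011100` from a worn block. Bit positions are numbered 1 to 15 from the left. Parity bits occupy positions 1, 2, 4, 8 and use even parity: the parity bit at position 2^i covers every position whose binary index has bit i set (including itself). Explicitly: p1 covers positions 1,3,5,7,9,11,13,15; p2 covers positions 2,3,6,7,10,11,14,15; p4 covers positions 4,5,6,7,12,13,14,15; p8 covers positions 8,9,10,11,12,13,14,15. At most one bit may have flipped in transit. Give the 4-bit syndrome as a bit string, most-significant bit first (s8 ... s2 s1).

0110

s1: b1⊕b3⊕b5⊕b7⊕b9⊕b11⊕b13⊕b15 = 1⊕0⊕1⊕1⊕1⊕1⊕1⊕0 = 0
s2: b2⊕b3⊕b6⊕b7⊕b10⊕b11⊕b14⊕b15 = 1⊕0⊕0⊕1⊕0⊕1⊕0⊕0 = 1
s4: b4⊕b5⊕b6⊕b7⊕b12⊕b13⊕b14⊕b15 = 1⊕1⊕0⊕1⊕1⊕1⊕0⊕0 = 1
s8: b8⊕b9⊕b10⊕b11⊕b12⊕b13⊕b14⊕b15 = 0⊕1⊕0⊕1⊕1⊕1⊕0⊕0 = 0
Syndrome (s8...s1) = 0110 → position 6.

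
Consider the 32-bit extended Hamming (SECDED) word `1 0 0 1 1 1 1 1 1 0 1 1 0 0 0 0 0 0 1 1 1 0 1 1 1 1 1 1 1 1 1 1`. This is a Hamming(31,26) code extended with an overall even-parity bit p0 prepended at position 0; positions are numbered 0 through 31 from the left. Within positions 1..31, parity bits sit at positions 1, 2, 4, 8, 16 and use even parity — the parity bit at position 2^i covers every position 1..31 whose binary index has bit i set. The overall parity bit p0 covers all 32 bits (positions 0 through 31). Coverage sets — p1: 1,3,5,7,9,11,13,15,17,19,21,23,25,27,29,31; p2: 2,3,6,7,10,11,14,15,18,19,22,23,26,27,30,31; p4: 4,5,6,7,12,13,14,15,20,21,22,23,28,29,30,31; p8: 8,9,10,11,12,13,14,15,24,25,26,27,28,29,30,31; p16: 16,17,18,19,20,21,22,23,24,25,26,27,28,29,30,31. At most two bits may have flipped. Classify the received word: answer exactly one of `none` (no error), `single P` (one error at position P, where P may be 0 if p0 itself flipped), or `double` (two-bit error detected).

double

s1: b1⊕b3⊕b5⊕b7⊕b9⊕b11⊕b13⊕b15⊕b17⊕b19⊕b21⊕b23⊕b25⊕b27⊕b29⊕b31 = 0⊕1⊕1⊕1⊕0⊕1⊕0⊕0⊕0⊕1⊕0⊕1⊕1⊕1⊕1⊕1 = 0
s2: b2⊕b3⊕b6⊕b7⊕b10⊕b11⊕b14⊕b15⊕b18⊕b19⊕b22⊕b23⊕b26⊕b27⊕b30⊕b31 = 0⊕1⊕1⊕1⊕1⊕1⊕0⊕0⊕1⊕1⊕1⊕1⊕1⊕1⊕1⊕1 = 1
s4: b4⊕b5⊕b6⊕b7⊕b12⊕b13⊕b14⊕b15⊕b20⊕b21⊕b22⊕b23⊕b28⊕b29⊕b30⊕b31 = 1⊕1⊕1⊕1⊕0⊕0⊕0⊕0⊕1⊕0⊕1⊕1⊕1⊕1⊕1⊕1 = 1
s8: b8⊕b9⊕b10⊕b11⊕b12⊕b13⊕b14⊕b15⊕b24⊕b25⊕b26⊕b27⊕b28⊕b29⊕b30⊕b31 = 1⊕0⊕1⊕1⊕0⊕0⊕0⊕0⊕1⊕1⊕1⊕1⊕1⊕1⊕1⊕1 = 1
s16: b16⊕b17⊕b18⊕b19⊕b20⊕b21⊕b22⊕b23⊕b24⊕b25⊕b26⊕b27⊕b28⊕b29⊕b30⊕b31 = 0⊕0⊕1⊕1⊕1⊕0⊕1⊕1⊕1⊕1⊕1⊕1⊕1⊕1⊕1⊕1 = 1
Syndrome (s16...s1) = 11110 → position 30.
Overall parity (XOR of all 32 bits, including p0): 1⊕0⊕0⊕1⊕1⊕1⊕1⊕1⊕1⊕0⊕1⊕1⊕0⊕0⊕0⊕0⊕0⊕0⊕1⊕1⊕1⊕0⊕1⊕1⊕1⊕1⊕1⊕1⊕1⊕1⊕1⊕1 = 0
Overall=0, syndrome position=30 → double-bit error detected (uncorrectable).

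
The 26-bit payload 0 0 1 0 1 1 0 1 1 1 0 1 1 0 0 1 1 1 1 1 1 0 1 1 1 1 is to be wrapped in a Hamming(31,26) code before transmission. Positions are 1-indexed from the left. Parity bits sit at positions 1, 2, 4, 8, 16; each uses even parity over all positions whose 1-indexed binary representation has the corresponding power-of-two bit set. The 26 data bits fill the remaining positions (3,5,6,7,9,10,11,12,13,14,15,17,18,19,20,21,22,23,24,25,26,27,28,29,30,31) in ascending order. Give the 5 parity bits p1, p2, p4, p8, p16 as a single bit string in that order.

Place data bits at non-power-of-two positions: b3=0, b5=0, b6=1, b7=0, b9=1, b10=1, b11=0, b12=1, b13=1, b14=1, b15=0, b17=1, b18=1, b19=0, b20=0, b21=1, b22=1, b23=1, b24=1, b25=1, b26=1, b27=0, b28=1, b29=1, b30=1, b31=1.
p1 = XOR of data positions {3,5,7,9,11,13,15,17,19,21,23,25,27,29,31} = 0⊕0⊕0⊕1⊕0⊕1⊕0⊕1⊕0⊕1⊕1⊕1⊕0⊕1⊕1 = 0
p2 = XOR of data positions {3,6,7,10,11,14,15,18,19,22,23,26,27,30,31} = 0⊕1⊕0⊕1⊕0⊕1⊕0⊕1⊕0⊕1⊕1⊕1⊕0⊕1⊕1 = 1
p4 = XOR of data positions {5,6,7,12,13,14,15,20,21,22,23,28,29,30,31} = 0⊕1⊕0⊕1⊕1⊕1⊕0⊕0⊕1⊕1⊕1⊕1⊕1⊕1⊕1 = 1
p8 = XOR of data positions {9,10,11,12,13,14,15,24,25,26,27,28,29,30,31} = 1⊕1⊕0⊕1⊕1⊕1⊕0⊕1⊕1⊕1⊕0⊕1⊕1⊕1⊕1 = 0
p16 = XOR of data positions {17,18,19,20,21,22,23,24,25,26,27,28,29,30,31} = 1⊕1⊕0⊕0⊕1⊕1⊕1⊕1⊕1⊕1⊕0⊕1⊕1⊕1⊕1 = 0
Parity bits p1,p2,p4,p8,p16 = 01100

01100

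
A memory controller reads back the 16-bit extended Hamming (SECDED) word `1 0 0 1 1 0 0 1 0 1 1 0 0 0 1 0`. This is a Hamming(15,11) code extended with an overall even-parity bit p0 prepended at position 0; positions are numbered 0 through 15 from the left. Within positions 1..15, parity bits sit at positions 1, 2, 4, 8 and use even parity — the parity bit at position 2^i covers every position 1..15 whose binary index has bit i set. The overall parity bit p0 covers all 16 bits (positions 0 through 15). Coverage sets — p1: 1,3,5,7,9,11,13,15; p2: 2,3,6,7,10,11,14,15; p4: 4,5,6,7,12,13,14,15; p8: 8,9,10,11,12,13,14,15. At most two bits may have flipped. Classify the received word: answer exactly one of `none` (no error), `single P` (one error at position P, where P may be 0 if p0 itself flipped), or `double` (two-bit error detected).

s1: b1⊕b3⊕b5⊕b7⊕b9⊕b11⊕b13⊕b15 = 0⊕1⊕0⊕1⊕1⊕0⊕0⊕0 = 1
s2: b2⊕b3⊕b6⊕b7⊕b10⊕b11⊕b14⊕b15 = 0⊕1⊕0⊕1⊕1⊕0⊕1⊕0 = 0
s4: b4⊕b5⊕b6⊕b7⊕b12⊕b13⊕b14⊕b15 = 1⊕0⊕0⊕1⊕0⊕0⊕1⊕0 = 1
s8: b8⊕b9⊕b10⊕b11⊕b12⊕b13⊕b14⊕b15 = 0⊕1⊕1⊕0⊕0⊕0⊕1⊕0 = 1
Syndrome (s8...s1) = 1101 → position 13.
Overall parity (XOR of all 16 bits, including p0): 1⊕0⊕0⊕1⊕1⊕0⊕0⊕1⊕0⊕1⊕1⊕0⊕0⊕0⊕1⊕0 = 1
Overall=1, syndrome position=13 → single-bit error at position 13.

single 13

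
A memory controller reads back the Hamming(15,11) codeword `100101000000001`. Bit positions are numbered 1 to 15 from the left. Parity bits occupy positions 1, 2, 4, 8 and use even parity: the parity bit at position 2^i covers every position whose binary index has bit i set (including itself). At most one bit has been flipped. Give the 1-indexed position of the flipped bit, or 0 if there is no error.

12

s1: b1⊕b3⊕b5⊕b7⊕b9⊕b11⊕b13⊕b15 = 1⊕0⊕0⊕0⊕0⊕0⊕0⊕1 = 0
s2: b2⊕b3⊕b6⊕b7⊕b10⊕b11⊕b14⊕b15 = 0⊕0⊕1⊕0⊕0⊕0⊕0⊕1 = 0
s4: b4⊕b5⊕b6⊕b7⊕b12⊕b13⊕b14⊕b15 = 1⊕0⊕1⊕0⊕0⊕0⊕0⊕1 = 1
s8: b8⊕b9⊕b10⊕b11⊕b12⊕b13⊕b14⊕b15 = 0⊕0⊕0⊕0⊕0⊕0⊕0⊕1 = 1
Syndrome (s8...s1) = 1100 → position 12.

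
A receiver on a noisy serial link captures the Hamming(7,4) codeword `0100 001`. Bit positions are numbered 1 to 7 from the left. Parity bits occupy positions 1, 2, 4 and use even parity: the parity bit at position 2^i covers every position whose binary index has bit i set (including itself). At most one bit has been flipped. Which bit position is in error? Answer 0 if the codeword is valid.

5

s1: b1⊕b3⊕b5⊕b7 = 0⊕0⊕0⊕1 = 1
s2: b2⊕b3⊕b6⊕b7 = 1⊕0⊕0⊕1 = 0
s4: b4⊕b5⊕b6⊕b7 = 0⊕0⊕0⊕1 = 1
Syndrome (s4...s1) = 101 → position 5.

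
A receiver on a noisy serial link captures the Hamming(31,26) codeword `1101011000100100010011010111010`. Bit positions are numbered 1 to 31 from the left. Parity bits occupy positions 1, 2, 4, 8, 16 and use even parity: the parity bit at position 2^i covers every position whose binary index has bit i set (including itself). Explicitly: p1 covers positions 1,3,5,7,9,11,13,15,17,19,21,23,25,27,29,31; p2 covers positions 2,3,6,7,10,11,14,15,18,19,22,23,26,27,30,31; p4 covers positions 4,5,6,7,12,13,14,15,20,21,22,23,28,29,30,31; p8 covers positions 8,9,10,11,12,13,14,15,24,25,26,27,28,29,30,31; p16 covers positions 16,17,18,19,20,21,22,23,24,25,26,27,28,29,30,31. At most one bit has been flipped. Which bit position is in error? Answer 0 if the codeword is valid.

9

s1: b1⊕b3⊕b5⊕b7⊕b9⊕b11⊕b13⊕b15⊕b17⊕b19⊕b21⊕b23⊕b25⊕b27⊕b29⊕b31 = 1⊕0⊕0⊕1⊕0⊕1⊕0⊕0⊕0⊕0⊕1⊕0⊕0⊕1⊕0⊕0 = 1
s2: b2⊕b3⊕b6⊕b7⊕b10⊕b11⊕b14⊕b15⊕b18⊕b19⊕b22⊕b23⊕b26⊕b27⊕b30⊕b31 = 1⊕0⊕1⊕1⊕0⊕1⊕1⊕0⊕1⊕0⊕1⊕0⊕1⊕1⊕1⊕0 = 0
s4: b4⊕b5⊕b6⊕b7⊕b12⊕b13⊕b14⊕b15⊕b20⊕b21⊕b22⊕b23⊕b28⊕b29⊕b30⊕b31 = 1⊕0⊕1⊕1⊕0⊕0⊕1⊕0⊕0⊕1⊕1⊕0⊕1⊕0⊕1⊕0 = 0
s8: b8⊕b9⊕b10⊕b11⊕b12⊕b13⊕b14⊕b15⊕b24⊕b25⊕b26⊕b27⊕b28⊕b29⊕b30⊕b31 = 0⊕0⊕0⊕1⊕0⊕0⊕1⊕0⊕1⊕0⊕1⊕1⊕1⊕0⊕1⊕0 = 1
s16: b16⊕b17⊕b18⊕b19⊕b20⊕b21⊕b22⊕b23⊕b24⊕b25⊕b26⊕b27⊕b28⊕b29⊕b30⊕b31 = 0⊕0⊕1⊕0⊕0⊕1⊕1⊕0⊕1⊕0⊕1⊕1⊕1⊕0⊕1⊕0 = 0
Syndrome (s16...s1) = 01001 → position 9.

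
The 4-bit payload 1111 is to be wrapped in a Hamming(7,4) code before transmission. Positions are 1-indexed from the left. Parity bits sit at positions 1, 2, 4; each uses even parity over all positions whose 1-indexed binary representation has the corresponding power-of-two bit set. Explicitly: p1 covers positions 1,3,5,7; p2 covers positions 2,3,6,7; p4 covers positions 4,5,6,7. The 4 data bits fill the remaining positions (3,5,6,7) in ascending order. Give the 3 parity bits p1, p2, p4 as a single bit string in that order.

Place data bits at non-power-of-two positions: b3=1, b5=1, b6=1, b7=1.
p1 = XOR of data positions {3,5,7} = 1⊕1⊕1 = 1
p2 = XOR of data positions {3,6,7} = 1⊕1⊕1 = 1
p4 = XOR of data positions {5,6,7} = 1⊕1⊕1 = 1
Parity bits p1,p2,p4 = 111

111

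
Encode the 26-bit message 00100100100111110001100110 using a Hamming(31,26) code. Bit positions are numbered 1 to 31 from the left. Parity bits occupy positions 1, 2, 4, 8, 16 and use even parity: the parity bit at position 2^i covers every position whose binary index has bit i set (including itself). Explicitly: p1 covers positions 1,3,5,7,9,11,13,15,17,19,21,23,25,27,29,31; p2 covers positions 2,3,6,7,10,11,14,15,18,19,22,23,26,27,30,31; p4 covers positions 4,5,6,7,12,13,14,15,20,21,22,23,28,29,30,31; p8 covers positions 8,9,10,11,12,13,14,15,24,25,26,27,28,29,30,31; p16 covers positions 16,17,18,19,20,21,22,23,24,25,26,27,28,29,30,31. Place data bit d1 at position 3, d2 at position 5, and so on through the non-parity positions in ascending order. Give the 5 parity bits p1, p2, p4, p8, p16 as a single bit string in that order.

Place data bits at non-power-of-two positions: b3=0, b5=0, b6=1, b7=0, b9=0, b10=1, b11=0, b12=0, b13=1, b14=0, b15=0, b17=1, b18=1, b19=1, b20=1, b21=1, b22=0, b23=0, b24=0, b25=1, b26=1, b27=0, b28=0, b29=1, b30=1, b31=0.
p1 = XOR of data positions {3,5,7,9,11,13,15,17,19,21,23,25,27,29,31} = 0⊕0⊕0⊕0⊕0⊕1⊕0⊕1⊕1⊕1⊕0⊕1⊕0⊕1⊕0 = 0
p2 = XOR of data positions {3,6,7,10,11,14,15,18,19,22,23,26,27,30,31} = 0⊕1⊕0⊕1⊕0⊕0⊕0⊕1⊕1⊕0⊕0⊕1⊕0⊕1⊕0 = 0
p4 = XOR of data positions {5,6,7,12,13,14,15,20,21,22,23,28,29,30,31} = 0⊕1⊕0⊕0⊕1⊕0⊕0⊕1⊕1⊕0⊕0⊕0⊕1⊕1⊕0 = 0
p8 = XOR of data positions {9,10,11,12,13,14,15,24,25,26,27,28,29,30,31} = 0⊕1⊕0⊕0⊕1⊕0⊕0⊕0⊕1⊕1⊕0⊕0⊕1⊕1⊕0 = 0
p16 = XOR of data positions {17,18,19,20,21,22,23,24,25,26,27,28,29,30,31} = 1⊕1⊕1⊕1⊕1⊕0⊕0⊕0⊕1⊕1⊕0⊕0⊕1⊕1⊕0 = 1
Parity bits p1,p2,p4,p8,p16 = 00001

00001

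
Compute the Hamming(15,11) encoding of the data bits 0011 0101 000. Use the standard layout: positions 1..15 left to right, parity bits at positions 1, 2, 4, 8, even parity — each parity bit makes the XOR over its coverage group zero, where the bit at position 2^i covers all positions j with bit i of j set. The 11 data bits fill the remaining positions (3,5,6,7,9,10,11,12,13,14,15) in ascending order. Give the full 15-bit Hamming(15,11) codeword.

Place data bits at non-power-of-two positions: b3=0, b5=0, b6=1, b7=1, b9=0, b10=1, b11=0, b12=1, b13=0, b14=0, b15=0.
p1 = XOR of data positions {3,5,7,9,11,13,15} = 0⊕0⊕1⊕0⊕0⊕0⊕0 = 1
p2 = XOR of data positions {3,6,7,10,11,14,15} = 0⊕1⊕1⊕1⊕0⊕0⊕0 = 1
p4 = XOR of data positions {5,6,7,12,13,14,15} = 0⊕1⊕1⊕1⊕0⊕0⊕0 = 1
p8 = XOR of data positions {9,10,11,12,13,14,15} = 0⊕1⊕0⊕1⊕0⊕0⊕0 = 0
Codeword b1..b15 = 110101100101000

110101100101000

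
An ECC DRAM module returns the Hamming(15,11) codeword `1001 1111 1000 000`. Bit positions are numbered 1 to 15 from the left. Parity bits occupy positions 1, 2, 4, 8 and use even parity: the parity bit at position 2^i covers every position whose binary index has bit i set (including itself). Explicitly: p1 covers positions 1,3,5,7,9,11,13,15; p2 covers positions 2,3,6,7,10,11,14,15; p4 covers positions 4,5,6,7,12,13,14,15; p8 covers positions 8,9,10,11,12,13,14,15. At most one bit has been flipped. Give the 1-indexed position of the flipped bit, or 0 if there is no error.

0

s1: b1⊕b3⊕b5⊕b7⊕b9⊕b11⊕b13⊕b15 = 1⊕0⊕1⊕1⊕1⊕0⊕0⊕0 = 0
s2: b2⊕b3⊕b6⊕b7⊕b10⊕b11⊕b14⊕b15 = 0⊕0⊕1⊕1⊕0⊕0⊕0⊕0 = 0
s4: b4⊕b5⊕b6⊕b7⊕b12⊕b13⊕b14⊕b15 = 1⊕1⊕1⊕1⊕0⊕0⊕0⊕0 = 0
s8: b8⊕b9⊕b10⊕b11⊕b12⊕b13⊕b14⊕b15 = 1⊕1⊕0⊕0⊕0⊕0⊕0⊕0 = 0
Syndrome (s8...s1) = 0000 → position 0 (no error).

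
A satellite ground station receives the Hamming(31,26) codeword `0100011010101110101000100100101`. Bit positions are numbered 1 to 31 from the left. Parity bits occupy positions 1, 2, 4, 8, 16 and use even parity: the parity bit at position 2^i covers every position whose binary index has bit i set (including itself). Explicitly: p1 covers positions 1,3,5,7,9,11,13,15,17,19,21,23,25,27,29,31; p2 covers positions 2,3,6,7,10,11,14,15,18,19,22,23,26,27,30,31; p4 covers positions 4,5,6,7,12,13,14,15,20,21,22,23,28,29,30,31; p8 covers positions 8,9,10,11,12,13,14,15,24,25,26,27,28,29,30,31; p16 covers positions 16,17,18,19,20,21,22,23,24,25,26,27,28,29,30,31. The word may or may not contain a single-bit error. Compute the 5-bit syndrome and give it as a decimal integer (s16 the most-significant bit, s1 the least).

s1: b1⊕b3⊕b5⊕b7⊕b9⊕b11⊕b13⊕b15⊕b17⊕b19⊕b21⊕b23⊕b25⊕b27⊕b29⊕b31 = 0⊕0⊕0⊕1⊕1⊕1⊕1⊕1⊕1⊕1⊕0⊕1⊕0⊕0⊕1⊕1 = 0
s2: b2⊕b3⊕b6⊕b7⊕b10⊕b11⊕b14⊕b15⊕b18⊕b19⊕b22⊕b23⊕b26⊕b27⊕b30⊕b31 = 1⊕0⊕1⊕1⊕0⊕1⊕1⊕1⊕0⊕1⊕0⊕1⊕1⊕0⊕0⊕1 = 0
s4: b4⊕b5⊕b6⊕b7⊕b12⊕b13⊕b14⊕b15⊕b20⊕b21⊕b22⊕b23⊕b28⊕b29⊕b30⊕b31 = 0⊕0⊕1⊕1⊕0⊕1⊕1⊕1⊕0⊕0⊕0⊕1⊕0⊕1⊕0⊕1 = 0
s8: b8⊕b9⊕b10⊕b11⊕b12⊕b13⊕b14⊕b15⊕b24⊕b25⊕b26⊕b27⊕b28⊕b29⊕b30⊕b31 = 0⊕1⊕0⊕1⊕0⊕1⊕1⊕1⊕0⊕0⊕1⊕0⊕0⊕1⊕0⊕1 = 0
s16: b16⊕b17⊕b18⊕b19⊕b20⊕b21⊕b22⊕b23⊕b24⊕b25⊕b26⊕b27⊕b28⊕b29⊕b30⊕b31 = 0⊕1⊕0⊕1⊕0⊕0⊕0⊕1⊕0⊕0⊕1⊕0⊕0⊕1⊕0⊕1 = 0
Syndrome (s16...s1) = 00000 → position 0 (no error).

0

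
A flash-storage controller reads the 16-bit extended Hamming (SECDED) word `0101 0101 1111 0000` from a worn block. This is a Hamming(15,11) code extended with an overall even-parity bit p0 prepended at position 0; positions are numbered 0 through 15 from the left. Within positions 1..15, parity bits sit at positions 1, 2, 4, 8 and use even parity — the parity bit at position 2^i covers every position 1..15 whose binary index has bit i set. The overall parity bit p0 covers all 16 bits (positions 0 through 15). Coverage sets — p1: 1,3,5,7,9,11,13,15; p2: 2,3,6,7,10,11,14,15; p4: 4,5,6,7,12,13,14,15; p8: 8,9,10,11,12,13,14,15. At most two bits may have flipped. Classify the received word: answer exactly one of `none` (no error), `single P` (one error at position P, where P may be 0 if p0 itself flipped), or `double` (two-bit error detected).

s1: b1⊕b3⊕b5⊕b7⊕b9⊕b11⊕b13⊕b15 = 1⊕1⊕1⊕1⊕1⊕1⊕0⊕0 = 0
s2: b2⊕b3⊕b6⊕b7⊕b10⊕b11⊕b14⊕b15 = 0⊕1⊕0⊕1⊕1⊕1⊕0⊕0 = 0
s4: b4⊕b5⊕b6⊕b7⊕b12⊕b13⊕b14⊕b15 = 0⊕1⊕0⊕1⊕0⊕0⊕0⊕0 = 0
s8: b8⊕b9⊕b10⊕b11⊕b12⊕b13⊕b14⊕b15 = 1⊕1⊕1⊕1⊕0⊕0⊕0⊕0 = 0
Syndrome (s8...s1) = 0000 → position 0 (no error).
Overall parity (XOR of all 16 bits, including p0): 0⊕1⊕0⊕1⊕0⊕1⊕0⊕1⊕1⊕1⊕1⊕1⊕0⊕0⊕0⊕0 = 0
Overall=0, syndrome position=0 → no error.

none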